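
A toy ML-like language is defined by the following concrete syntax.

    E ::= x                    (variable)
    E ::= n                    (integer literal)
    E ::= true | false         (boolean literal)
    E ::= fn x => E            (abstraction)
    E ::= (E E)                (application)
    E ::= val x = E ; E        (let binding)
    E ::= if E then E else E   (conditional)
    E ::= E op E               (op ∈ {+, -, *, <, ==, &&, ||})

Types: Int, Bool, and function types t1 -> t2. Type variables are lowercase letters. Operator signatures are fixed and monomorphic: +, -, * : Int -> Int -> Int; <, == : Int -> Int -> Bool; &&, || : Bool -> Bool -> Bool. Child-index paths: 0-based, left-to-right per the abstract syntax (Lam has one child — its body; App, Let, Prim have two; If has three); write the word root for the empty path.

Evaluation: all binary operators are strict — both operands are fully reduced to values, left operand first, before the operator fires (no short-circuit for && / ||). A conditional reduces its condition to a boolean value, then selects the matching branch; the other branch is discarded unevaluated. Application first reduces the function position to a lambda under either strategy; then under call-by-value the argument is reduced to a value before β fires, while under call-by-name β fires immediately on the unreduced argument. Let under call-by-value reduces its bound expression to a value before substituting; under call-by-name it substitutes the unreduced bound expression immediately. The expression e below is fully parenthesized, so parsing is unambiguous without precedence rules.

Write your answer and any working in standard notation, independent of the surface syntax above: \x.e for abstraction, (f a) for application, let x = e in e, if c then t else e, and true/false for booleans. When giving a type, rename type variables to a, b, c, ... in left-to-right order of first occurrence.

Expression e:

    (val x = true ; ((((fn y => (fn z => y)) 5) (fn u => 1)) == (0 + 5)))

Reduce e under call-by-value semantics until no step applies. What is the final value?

Trace:
step 0: (let x = true in ((((\y.(\z.y)) 5) (\u.1)) == (0 + 5)))
step 1: [let@root] ((((\y.(\z.y)) 5) (\u.1)) == (0 + 5))
step 2: [beta@0.0] (((\z.5) (\u.1)) == (0 + 5))
step 3: [beta@0] (5 == (0 + 5))
step 4: [delta@1] (5 == 5)
step 5: [delta@root] true

Answer: true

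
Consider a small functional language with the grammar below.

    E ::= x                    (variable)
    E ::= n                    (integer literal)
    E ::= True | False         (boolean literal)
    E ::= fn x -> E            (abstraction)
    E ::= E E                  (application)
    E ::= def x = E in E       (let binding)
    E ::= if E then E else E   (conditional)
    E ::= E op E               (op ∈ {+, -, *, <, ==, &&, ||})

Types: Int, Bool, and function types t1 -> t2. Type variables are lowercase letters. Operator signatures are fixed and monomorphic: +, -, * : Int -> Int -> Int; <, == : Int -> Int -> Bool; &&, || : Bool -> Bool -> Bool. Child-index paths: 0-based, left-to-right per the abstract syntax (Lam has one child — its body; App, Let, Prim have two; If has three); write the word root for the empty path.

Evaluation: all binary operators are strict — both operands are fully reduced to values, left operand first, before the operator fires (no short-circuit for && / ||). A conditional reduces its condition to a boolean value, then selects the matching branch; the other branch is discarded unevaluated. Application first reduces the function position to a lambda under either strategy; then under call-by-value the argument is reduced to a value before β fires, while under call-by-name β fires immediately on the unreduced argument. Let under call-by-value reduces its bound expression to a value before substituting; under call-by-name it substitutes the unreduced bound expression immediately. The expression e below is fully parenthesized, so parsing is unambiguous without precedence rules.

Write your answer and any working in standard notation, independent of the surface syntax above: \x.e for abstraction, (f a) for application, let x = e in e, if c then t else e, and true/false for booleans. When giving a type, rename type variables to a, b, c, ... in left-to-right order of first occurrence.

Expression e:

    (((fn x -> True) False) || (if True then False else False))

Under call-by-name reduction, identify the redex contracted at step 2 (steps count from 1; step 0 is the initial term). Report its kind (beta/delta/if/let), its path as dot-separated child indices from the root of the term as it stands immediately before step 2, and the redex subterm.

Trace:
step 0: (((\x.true) false) || (if true then false else false))
step 1: [beta@0] (true || (if true then false else false))
step 2: [if@1] (true || false)

Answer: if at 1 : (if true then false else false)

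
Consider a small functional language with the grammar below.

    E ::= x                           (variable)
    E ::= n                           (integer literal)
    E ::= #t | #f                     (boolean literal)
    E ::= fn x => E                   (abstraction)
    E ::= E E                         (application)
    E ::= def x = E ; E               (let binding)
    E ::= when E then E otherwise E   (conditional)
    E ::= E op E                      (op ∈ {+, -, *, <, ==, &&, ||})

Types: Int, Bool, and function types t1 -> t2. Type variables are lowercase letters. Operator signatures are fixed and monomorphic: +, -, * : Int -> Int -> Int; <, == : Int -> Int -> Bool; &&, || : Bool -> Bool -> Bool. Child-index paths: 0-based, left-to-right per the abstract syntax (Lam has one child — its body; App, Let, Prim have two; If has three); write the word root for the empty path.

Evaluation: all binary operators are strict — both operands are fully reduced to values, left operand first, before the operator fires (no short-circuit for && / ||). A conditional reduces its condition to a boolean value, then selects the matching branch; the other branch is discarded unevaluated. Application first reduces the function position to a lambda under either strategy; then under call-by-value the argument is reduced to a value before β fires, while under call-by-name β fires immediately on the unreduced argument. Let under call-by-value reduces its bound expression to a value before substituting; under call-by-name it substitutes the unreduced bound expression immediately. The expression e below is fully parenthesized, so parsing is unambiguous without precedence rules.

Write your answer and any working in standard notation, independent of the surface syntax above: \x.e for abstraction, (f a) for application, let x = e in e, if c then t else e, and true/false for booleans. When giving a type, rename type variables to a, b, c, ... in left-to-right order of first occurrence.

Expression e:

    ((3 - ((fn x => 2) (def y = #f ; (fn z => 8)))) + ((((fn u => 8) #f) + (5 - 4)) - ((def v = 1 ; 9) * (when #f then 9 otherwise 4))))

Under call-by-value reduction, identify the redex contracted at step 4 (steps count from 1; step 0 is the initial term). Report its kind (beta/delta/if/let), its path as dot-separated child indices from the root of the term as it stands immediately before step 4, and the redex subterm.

Answer: beta at 1.0.0 : ((\u.8) false)

Working:
step 0: ((3 - ((\x.2) (let y = false in (\z.8)))) + ((((\u.8) false) + (5 - 4)) - ((let v = 1 in 9) * (if false then 9 else 4))))
step 1: [let@0.1.1] ((3 - ((\x.2) (\z.8))) + ((((\u.8) false) + (5 - 4)) - ((let v = 1 in 9) * (if false then 9 else 4))))
step 2: [beta@0.1] ((3 - 2) + ((((\u.8) false) + (5 - 4)) - ((let v = 1 in 9) * (if false then 9 else 4))))
step 3: [delta@0] (1 + ((((\u.8) false) + (5 - 4)) - ((let v = 1 in 9) * (if false then 9 else 4))))
step 4: [beta@1.0.0] (1 + ((8 + (5 - 4)) - ((let v = 1 in 9) * (if false then 9 else 4))))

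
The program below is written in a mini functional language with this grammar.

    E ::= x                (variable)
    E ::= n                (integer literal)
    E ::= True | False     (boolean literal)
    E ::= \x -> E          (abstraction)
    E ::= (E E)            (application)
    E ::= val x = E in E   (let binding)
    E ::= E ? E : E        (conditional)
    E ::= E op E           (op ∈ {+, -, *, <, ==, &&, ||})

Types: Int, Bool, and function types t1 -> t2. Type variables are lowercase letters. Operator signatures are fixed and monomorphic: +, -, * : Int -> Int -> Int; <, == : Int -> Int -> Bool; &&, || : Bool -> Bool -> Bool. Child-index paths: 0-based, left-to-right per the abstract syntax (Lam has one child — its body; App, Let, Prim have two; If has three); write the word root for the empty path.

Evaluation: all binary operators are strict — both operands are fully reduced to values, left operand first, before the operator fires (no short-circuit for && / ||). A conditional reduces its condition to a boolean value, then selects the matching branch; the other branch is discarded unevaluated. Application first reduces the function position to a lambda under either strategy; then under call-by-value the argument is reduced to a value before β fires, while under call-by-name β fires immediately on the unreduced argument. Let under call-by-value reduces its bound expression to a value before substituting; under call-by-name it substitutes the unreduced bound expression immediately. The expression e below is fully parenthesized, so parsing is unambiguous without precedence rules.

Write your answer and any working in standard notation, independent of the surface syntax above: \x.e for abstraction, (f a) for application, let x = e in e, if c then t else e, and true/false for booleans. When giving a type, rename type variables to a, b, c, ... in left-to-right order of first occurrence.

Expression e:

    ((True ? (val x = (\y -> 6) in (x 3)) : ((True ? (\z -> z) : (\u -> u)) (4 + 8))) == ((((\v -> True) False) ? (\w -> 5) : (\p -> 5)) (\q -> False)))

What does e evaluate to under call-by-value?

Answer: false

Derivation:
step 0: ((if true then (let x = (\y.6) in (x 3)) else ((if true then (\z.z) else (\u.u)) (4 + 8))) == ((if ((\v.true) false) then (\w.5) else (\p.5)) (\q.false)))
step 1: [if@0] ((let x = (\y.6) in (x 3)) == ((if ((\v.true) false) then (\w.5) else (\p.5)) (\q.false)))
step 2: [let@0] (((\y.6) 3) == ((if ((\v.true) false) then (\w.5) else (\p.5)) (\q.false)))
step 3: [beta@0] (6 == ((if ((\v.true) false) then (\w.5) else (\p.5)) (\q.false)))
step 4: [beta@1.0.0] (6 == ((if true then (\w.5) else (\p.5)) (\q.false)))
step 5: [if@1.0] (6 == ((\w.5) (\q.false)))
step 6: [beta@1] (6 == 5)
step 7: [delta@root] false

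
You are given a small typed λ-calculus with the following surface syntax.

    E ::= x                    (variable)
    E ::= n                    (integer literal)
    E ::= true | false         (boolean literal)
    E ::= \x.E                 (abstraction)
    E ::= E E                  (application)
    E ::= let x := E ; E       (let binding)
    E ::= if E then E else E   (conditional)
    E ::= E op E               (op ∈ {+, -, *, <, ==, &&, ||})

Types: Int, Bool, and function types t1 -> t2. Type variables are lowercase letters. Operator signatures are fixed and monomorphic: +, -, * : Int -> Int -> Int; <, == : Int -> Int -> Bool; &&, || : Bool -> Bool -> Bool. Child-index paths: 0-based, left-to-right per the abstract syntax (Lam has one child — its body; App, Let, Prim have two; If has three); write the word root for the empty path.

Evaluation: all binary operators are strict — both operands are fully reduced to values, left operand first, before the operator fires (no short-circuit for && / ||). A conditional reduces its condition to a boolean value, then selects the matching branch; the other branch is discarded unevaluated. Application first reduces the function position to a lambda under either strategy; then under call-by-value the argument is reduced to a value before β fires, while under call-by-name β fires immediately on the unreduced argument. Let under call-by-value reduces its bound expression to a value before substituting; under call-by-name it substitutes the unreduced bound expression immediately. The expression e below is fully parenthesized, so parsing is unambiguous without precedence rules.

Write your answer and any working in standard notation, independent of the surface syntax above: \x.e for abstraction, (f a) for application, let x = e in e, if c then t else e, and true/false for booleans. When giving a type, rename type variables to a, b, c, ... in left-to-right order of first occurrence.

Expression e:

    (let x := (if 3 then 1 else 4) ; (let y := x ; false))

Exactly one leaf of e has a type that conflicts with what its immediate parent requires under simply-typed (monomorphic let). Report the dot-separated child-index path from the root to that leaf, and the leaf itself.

Answer: 0.0 : 3

Trace:
  unify Int ~ Bool
  FAIL: mismatch Int ~ Bool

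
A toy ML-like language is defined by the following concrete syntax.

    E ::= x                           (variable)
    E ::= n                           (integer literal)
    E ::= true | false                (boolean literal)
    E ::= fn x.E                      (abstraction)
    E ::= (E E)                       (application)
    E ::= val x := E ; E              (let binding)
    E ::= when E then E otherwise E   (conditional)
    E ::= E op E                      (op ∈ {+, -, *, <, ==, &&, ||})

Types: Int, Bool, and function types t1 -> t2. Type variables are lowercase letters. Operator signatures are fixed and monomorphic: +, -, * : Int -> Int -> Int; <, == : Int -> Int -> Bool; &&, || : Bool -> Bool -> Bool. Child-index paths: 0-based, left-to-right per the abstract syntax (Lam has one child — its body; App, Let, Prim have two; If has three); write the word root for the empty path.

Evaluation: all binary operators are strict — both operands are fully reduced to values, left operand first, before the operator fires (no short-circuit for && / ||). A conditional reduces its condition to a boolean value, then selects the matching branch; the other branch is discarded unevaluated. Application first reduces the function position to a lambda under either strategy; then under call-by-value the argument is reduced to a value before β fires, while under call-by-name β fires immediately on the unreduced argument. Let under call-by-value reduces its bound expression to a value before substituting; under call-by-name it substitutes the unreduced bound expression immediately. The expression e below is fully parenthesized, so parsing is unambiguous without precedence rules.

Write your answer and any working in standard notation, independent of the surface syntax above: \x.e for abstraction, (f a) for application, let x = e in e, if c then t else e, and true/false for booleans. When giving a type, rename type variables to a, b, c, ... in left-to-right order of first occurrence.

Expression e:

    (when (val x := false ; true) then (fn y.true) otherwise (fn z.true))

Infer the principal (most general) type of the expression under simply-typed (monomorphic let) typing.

Answer: a -> Bool

Trace:
let x : Bool
  unify Bool ~ Bool
\y._ : a -> Bool
\z._ : b -> Bool
  unify a -> Bool ~ b -> Bool
  unify a ~ b
  unify Bool ~ Bool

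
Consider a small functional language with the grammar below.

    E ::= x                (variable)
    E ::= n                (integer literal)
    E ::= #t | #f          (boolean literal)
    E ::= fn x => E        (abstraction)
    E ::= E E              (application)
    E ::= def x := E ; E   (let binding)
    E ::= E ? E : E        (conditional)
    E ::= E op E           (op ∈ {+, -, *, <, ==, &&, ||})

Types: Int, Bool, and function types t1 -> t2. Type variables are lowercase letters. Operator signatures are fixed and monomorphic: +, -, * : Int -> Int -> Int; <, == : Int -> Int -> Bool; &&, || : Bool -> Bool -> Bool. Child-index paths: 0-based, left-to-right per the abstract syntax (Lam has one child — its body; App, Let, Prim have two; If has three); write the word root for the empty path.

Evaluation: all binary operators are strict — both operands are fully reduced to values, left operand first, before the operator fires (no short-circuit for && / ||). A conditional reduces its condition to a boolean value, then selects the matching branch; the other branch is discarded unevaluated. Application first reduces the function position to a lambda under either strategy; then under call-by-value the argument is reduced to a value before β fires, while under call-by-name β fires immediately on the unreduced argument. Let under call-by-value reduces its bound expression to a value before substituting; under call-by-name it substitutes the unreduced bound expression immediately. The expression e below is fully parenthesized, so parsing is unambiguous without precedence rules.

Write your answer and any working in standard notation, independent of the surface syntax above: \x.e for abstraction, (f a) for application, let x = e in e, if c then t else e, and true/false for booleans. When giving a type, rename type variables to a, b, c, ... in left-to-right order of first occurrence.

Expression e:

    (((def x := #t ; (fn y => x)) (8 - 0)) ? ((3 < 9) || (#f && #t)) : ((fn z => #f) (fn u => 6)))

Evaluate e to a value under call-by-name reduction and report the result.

Answer: true

Working:
step 0: (if ((let x = true in (\y.x)) (8 - 0)) then ((3 < 9) || (false && true)) else ((\z.false) (\u.6)))
step 1: [let@0.0] (if ((\y.true) (8 - 0)) then ((3 < 9) || (false && true)) else ((\z.false) (\u.6)))
step 2: [beta@0] (if true then ((3 < 9) || (false && true)) else ((\z.false) (\u.6)))
step 3: [if@root] ((3 < 9) || (false && true))
step 4: [delta@0] (true || (false && true))
step 5: [delta@1] (true || false)
step 6: [delta@root] true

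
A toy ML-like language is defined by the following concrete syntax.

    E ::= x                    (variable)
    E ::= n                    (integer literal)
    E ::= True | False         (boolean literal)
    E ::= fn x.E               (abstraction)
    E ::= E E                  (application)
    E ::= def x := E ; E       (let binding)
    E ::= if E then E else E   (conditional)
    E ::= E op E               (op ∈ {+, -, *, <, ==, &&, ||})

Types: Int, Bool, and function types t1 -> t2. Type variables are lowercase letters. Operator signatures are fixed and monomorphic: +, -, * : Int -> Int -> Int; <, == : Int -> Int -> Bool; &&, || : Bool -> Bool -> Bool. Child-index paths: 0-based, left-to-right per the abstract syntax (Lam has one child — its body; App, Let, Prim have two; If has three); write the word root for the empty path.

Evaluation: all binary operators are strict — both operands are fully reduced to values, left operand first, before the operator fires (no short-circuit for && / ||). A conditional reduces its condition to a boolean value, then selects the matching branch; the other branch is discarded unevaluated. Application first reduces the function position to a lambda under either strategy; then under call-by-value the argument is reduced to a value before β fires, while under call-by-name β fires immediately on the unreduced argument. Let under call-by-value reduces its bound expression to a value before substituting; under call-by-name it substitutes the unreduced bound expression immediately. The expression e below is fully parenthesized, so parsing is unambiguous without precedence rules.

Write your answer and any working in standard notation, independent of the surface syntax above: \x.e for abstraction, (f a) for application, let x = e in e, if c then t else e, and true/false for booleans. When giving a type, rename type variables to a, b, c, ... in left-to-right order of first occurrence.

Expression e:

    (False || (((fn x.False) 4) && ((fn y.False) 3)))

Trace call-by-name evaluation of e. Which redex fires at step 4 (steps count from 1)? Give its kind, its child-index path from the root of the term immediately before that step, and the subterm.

Working:
step 0: (false || (((\x.false) 4) && ((\y.false) 3)))
step 1: [beta@1.0] (false || (false && ((\y.false) 3)))
step 2: [beta@1.1] (false || (false && false))
step 3: [delta@1] (false || false)
step 4: [delta@root] false

Answer: delta at root : (false || false)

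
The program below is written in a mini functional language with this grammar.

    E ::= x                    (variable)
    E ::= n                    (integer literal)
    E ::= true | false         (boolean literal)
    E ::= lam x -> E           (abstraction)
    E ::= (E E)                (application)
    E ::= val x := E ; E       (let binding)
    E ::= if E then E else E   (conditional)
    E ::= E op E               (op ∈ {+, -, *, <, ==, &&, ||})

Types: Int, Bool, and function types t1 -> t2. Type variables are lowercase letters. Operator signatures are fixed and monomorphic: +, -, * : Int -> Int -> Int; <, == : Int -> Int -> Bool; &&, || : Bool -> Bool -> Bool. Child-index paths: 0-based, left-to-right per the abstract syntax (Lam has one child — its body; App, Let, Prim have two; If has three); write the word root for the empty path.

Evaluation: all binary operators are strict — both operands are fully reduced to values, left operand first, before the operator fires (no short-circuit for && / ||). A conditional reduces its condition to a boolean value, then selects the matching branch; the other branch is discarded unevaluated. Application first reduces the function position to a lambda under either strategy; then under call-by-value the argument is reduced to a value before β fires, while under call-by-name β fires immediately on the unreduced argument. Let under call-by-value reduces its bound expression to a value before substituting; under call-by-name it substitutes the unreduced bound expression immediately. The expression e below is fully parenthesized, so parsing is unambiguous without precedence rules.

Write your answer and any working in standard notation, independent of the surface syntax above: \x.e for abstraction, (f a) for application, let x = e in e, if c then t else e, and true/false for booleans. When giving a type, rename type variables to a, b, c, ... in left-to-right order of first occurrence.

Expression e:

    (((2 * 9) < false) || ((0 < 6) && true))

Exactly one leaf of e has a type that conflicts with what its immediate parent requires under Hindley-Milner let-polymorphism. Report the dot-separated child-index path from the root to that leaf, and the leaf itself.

Answer: 0.1 : false

Working:
  unify Int ~ Int
  unify Int ~ Int
  unify Int ~ Int
  unify Bool ~ Int
  FAIL: mismatch Bool ~ Int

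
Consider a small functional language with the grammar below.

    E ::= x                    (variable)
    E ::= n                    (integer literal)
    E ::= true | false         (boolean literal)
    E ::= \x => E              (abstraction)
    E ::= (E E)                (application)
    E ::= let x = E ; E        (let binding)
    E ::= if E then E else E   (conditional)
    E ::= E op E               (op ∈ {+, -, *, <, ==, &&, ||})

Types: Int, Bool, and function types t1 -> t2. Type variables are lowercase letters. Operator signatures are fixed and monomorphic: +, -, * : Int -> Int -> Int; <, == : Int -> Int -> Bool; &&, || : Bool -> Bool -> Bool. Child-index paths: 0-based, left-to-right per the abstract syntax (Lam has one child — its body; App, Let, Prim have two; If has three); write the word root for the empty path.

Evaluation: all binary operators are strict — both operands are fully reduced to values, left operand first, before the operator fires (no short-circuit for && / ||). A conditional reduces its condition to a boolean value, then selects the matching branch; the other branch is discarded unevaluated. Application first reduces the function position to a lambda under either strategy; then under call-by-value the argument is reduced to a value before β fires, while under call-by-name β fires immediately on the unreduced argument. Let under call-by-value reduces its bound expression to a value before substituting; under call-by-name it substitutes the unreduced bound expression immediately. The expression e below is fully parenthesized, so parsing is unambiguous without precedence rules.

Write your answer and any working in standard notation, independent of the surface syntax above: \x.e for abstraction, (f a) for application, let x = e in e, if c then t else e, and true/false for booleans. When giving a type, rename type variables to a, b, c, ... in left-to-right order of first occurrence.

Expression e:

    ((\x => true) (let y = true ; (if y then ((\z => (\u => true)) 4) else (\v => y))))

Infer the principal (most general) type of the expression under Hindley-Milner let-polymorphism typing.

Working:
\x._ : a -> Bool
let y : Bool
y : Bool
  unify Bool ~ Bool
\u._ : c -> Bool
\z._ : b -> c -> Bool
  unify b -> c -> Bool ~ Int -> d
  unify b ~ Int
  unify c -> Bool ~ d
_ _ : c -> Bool
y : Bool
\v._ : e -> Bool
  unify c -> Bool ~ e -> Bool
  unify c ~ e
  unify Bool ~ Bool
  unify a -> Bool ~ (e -> Bool) -> f
  unify a ~ e -> Bool
  unify Bool ~ f
_ _ : Bool

Answer: Bool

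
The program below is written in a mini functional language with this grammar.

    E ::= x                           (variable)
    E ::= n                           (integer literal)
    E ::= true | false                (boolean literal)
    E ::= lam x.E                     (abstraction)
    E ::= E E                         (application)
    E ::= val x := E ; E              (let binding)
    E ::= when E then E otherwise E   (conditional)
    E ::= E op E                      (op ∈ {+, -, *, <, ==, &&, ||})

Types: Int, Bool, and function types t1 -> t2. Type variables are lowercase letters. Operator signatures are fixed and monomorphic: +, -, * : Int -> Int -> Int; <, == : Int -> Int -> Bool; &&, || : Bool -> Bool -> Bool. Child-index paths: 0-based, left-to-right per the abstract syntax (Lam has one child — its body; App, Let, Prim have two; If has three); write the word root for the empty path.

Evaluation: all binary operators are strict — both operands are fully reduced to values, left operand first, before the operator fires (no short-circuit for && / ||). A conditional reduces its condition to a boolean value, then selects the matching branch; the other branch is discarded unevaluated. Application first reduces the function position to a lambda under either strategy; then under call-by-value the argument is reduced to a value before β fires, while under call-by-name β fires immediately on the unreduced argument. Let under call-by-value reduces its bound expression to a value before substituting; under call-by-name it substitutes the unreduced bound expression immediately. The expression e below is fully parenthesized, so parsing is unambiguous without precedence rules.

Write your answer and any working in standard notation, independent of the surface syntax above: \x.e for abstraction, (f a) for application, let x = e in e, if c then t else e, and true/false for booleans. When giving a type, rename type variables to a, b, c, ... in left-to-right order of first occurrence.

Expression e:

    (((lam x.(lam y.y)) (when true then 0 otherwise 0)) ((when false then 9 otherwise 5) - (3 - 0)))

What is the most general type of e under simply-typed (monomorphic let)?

Answer: Int

Trace:
y : b
\y._ : b -> b
\x._ : a -> b -> b
  unify Bool ~ Bool
  unify Int ~ Int
  unify a -> b -> b ~ Int -> c
  unify a ~ Int
  unify b -> b ~ c
_ _ : b -> b
  unify Bool ~ Bool
  unify Int ~ Int
  unify Int ~ Int
  unify Int ~ Int
  unify Int ~ Int
  unify Int ~ Int
  unify b -> b ~ Int -> d
  unify b ~ Int
  unify Int ~ d
_ _ : Int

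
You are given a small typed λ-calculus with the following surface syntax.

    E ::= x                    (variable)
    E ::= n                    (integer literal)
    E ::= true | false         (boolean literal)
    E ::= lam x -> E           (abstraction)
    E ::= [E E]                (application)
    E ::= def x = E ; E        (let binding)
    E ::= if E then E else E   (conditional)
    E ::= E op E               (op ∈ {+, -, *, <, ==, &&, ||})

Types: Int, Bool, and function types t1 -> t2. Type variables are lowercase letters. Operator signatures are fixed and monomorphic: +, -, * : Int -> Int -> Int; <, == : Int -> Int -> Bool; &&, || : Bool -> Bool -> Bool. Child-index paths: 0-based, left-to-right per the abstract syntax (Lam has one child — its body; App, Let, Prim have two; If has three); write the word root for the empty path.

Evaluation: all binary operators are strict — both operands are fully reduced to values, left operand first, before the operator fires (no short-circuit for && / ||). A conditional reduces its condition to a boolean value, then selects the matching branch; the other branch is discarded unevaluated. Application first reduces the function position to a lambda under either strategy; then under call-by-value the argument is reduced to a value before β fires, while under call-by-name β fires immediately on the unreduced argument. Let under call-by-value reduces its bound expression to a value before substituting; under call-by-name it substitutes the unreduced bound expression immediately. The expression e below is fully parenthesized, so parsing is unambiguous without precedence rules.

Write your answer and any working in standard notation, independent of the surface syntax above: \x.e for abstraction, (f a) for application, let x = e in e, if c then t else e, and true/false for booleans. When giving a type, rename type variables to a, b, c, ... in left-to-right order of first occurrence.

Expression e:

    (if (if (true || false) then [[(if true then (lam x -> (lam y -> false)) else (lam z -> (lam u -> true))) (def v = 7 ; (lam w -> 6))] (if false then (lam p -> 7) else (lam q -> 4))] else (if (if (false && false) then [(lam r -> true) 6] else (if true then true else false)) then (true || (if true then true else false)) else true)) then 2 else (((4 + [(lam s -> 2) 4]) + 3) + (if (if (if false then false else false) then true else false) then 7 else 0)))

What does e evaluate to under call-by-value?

Answer: 9

Trace:
step 0: (if (if (true || false) then (((if true then (\x.(\y.false)) else (\z.(\u.true))) (let v = 7 in (\w.6))) (if false then (\p.7) else (\q.4))) else (if (if (false && false) then ((\r.true) 6) else (if true then true else false)) then (true || (if true then true else false)) else true)) then 2 else (((4 + ((\s.2) 4)) + 3) + (if (if (if false then false else false) then true else false) then 7 else 0)))
step 1: [delta@0.0] (if (if true then (((if true then (\x.(\y.false)) else (\z.(\u.true))) (let v = 7 in (\w.6))) (if false then (\p.7) else (\q.4))) else (if (if (false && false) then ((\r.true) 6) else (if true then true else false)) then (true || (if true then true else false)) else true)) then 2 else (((4 + ((\s.2) 4)) + 3) + (if (if (if false then false else false) then true else false) then 7 else 0)))
step 2: [if@0] (if (((if true then (\x.(\y.false)) else (\z.(\u.true))) (let v = 7 in (\w.6))) (if false then (\p.7) else (\q.4))) then 2 else (((4 + ((\s.2) 4)) + 3) + (if (if (if false then false else false) then true else false) then 7 else 0)))
step 3: [if@0.0.0] (if (((\x.(\y.false)) (let v = 7 in (\w.6))) (if false then (\p.7) else (\q.4))) then 2 else (((4 + ((\s.2) 4)) + 3) + (if (if (if false then false else false) then true else false) then 7 else 0)))
step 4: [let@0.0.1] (if (((\x.(\y.false)) (\w.6)) (if false then (\p.7) else (\q.4))) then 2 else (((4 + ((\s.2) 4)) + 3) + (if (if (if false then false else false) then true else false) then 7 else 0)))
step 5: [beta@0.0] (if ((\y.false) (if false then (\p.7) else (\q.4))) then 2 else (((4 + ((\s.2) 4)) + 3) + (if (if (if false then false else false) then true else false) then 7 else 0)))
step 6: [if@0.1] (if ((\y.false) (\q.4)) then 2 else (((4 + ((\s.2) 4)) + 3) + (if (if (if false then false else false) then true else false) then 7 else 0)))
step 7: [beta@0] (if false then 2 else (((4 + ((\s.2) 4)) + 3) + (if (if (if false then false else false) then true else false) then 7 else 0)))
step 8: [if@root] (((4 + ((\s.2) 4)) + 3) + (if (if (if false then false else false) then true else false) then 7 else 0))
step 9: [beta@0.0.1] (((4 + 2) + 3) + (if (if (if false then false else false) then true else false) then 7 else 0))
step 10: [delta@0.0] ((6 + 3) + (if (if (if false then false else false) then true else false) then 7 else 0))
step 11: [delta@0] (9 + (if (if (if false then false else false) then true else false) then 7 else 0))
step 12: [if@1.0.0] (9 + (if (if false then true else false) then 7 else 0))
step 13: [if@1.0] (9 + (if false then 7 else 0))
step 14: [if@1] (9 + 0)
step 15: [delta@root] 9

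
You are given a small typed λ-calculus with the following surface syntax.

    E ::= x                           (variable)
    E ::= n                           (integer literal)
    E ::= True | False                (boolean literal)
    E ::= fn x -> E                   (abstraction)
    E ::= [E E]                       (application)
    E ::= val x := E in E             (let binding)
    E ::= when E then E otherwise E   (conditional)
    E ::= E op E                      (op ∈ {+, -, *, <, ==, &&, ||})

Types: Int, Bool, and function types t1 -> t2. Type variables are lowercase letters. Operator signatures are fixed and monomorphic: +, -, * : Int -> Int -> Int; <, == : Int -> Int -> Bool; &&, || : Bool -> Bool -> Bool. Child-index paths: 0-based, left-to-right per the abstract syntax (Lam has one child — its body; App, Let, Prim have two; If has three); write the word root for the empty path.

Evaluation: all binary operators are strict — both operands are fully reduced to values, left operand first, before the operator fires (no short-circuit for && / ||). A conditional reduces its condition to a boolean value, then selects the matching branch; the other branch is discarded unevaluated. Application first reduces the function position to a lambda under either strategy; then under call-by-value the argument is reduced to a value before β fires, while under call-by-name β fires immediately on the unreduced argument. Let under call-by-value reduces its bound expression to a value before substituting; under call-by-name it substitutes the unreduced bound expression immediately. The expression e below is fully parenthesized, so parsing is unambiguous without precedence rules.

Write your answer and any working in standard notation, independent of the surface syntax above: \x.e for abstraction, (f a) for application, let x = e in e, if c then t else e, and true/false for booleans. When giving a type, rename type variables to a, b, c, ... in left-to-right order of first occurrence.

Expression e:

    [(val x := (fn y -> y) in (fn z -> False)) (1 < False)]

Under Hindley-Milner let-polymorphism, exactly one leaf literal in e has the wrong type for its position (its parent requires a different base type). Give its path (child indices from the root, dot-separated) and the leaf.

Working:
y : a
\y._ : a -> a
let x : forall. a -> a
\z._ : b -> Bool
  unify Int ~ Int
  unify Bool ~ Int
  FAIL: mismatch Bool ~ Int

Answer: 1.1 : false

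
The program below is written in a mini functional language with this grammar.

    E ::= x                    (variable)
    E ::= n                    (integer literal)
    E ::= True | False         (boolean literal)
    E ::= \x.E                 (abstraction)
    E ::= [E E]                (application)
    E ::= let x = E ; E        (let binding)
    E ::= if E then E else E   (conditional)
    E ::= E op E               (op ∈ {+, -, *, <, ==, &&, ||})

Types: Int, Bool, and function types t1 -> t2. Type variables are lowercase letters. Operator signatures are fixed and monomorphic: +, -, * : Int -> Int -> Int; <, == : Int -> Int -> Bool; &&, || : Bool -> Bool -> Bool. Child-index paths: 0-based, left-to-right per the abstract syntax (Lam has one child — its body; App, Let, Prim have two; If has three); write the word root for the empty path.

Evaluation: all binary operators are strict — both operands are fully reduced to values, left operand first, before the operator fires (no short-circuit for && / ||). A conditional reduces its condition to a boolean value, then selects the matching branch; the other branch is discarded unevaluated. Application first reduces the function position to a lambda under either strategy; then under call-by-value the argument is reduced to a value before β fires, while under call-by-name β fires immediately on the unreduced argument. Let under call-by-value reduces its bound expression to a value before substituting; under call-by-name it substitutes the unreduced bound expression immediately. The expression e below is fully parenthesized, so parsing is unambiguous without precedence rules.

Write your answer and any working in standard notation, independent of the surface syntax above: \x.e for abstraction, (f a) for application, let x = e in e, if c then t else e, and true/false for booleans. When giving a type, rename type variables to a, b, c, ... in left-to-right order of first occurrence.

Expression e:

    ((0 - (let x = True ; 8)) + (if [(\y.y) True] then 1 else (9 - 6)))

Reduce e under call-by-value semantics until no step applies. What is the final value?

Answer: -7

Derivation:
step 0: ((0 - (let x = true in 8)) + (if ((\y.y) true) then 1 else (9 - 6)))
step 1: [let@0.1] ((0 - 8) + (if ((\y.y) true) then 1 else (9 - 6)))
step 2: [delta@0] (-8 + (if ((\y.y) true) then 1 else (9 - 6)))
step 3: [beta@1.0] (-8 + (if true then 1 else (9 - 6)))
step 4: [if@1] (-8 + 1)
step 5: [delta@root] -7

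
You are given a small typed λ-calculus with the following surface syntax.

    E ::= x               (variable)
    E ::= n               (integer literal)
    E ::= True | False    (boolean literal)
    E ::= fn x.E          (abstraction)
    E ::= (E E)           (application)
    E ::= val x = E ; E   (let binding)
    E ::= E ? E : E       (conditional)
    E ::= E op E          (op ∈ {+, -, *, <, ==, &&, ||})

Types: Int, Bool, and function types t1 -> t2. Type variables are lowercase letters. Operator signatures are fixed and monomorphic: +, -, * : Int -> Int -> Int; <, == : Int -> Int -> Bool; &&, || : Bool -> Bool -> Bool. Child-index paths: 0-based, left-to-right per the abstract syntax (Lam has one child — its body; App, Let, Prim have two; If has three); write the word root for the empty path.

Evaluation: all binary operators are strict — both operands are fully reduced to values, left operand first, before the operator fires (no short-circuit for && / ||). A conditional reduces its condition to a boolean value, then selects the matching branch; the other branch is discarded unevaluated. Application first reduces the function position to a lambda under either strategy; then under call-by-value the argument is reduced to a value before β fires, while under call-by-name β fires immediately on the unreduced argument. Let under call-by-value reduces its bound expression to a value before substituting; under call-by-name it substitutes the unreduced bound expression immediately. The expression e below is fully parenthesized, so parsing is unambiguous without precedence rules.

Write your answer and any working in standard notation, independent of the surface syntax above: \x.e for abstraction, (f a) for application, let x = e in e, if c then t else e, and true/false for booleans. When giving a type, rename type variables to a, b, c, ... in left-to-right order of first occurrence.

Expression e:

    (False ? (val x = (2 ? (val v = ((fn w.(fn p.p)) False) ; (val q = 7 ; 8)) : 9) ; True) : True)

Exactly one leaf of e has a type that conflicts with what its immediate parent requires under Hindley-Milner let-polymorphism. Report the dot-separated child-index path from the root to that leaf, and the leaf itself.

Derivation:
  unify Bool ~ Bool
  unify Int ~ Bool
  FAIL: mismatch Int ~ Bool

Answer: 1.0.0 : 2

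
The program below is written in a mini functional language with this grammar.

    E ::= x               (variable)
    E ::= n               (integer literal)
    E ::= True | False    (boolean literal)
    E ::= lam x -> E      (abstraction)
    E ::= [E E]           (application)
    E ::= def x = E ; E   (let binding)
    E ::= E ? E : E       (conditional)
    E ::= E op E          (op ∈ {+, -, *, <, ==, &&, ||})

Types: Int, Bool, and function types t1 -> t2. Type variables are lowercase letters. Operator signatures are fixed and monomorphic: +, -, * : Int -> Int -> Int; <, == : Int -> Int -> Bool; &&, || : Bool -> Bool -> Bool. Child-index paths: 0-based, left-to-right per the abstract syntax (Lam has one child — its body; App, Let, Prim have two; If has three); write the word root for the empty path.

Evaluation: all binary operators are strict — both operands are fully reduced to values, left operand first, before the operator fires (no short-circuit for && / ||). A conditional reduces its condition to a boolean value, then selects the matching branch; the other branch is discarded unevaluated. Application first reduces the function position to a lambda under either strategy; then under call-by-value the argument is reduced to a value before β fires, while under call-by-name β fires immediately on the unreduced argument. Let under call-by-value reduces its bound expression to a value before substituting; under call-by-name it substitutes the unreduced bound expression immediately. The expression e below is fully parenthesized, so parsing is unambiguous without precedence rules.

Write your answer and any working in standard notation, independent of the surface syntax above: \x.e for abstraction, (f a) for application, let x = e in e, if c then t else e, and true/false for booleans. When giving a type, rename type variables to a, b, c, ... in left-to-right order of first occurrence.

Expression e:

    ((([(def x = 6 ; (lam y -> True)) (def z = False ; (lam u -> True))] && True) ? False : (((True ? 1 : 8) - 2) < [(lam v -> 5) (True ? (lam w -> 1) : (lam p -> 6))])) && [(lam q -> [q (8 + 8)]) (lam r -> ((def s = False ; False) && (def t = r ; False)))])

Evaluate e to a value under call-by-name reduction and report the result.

Derivation:
step 0: ((if (((let x = 6 in (\y.true)) (let z = false in (\u.true))) && true) then false else (((if true then 1 else 8) - 2) < ((\v.5) (if true then (\w.1) else (\p.6))))) && ((\q.(q (8 + 8))) (\r.((let s = false in false) && (let t = r in false)))))
step 1: [let@0.0.0.0] ((if (((\y.true) (let z = false in (\u.true))) && true) then false else (((if true then 1 else 8) - 2) < ((\v.5) (if true then (\w.1) else (\p.6))))) && ((\q.(q (8 + 8))) (\r.((let s = false in false) && (let t = r in false)))))
step 2: [beta@0.0.0] ((if (true && true) then false else (((if true then 1 else 8) - 2) < ((\v.5) (if true then (\w.1) else (\p.6))))) && ((\q.(q (8 + 8))) (\r.((let s = false in false) && (let t = r in false)))))
step 3: [delta@0.0] ((if true then false else (((if true then 1 else 8) - 2) < ((\v.5) (if true then (\w.1) else (\p.6))))) && ((\q.(q (8 + 8))) (\r.((let s = false in false) && (let t = r in false)))))
step 4: [if@0] (false && ((\q.(q (8 + 8))) (\r.((let s = false in false) && (let t = r in false)))))
step 5: [beta@1] (false && ((\r.((let s = false in false) && (let t = r in false))) (8 + 8)))
step 6: [beta@1] (false && ((let s = false in false) && (let t = (8 + 8) in false)))
step 7: [let@1.0] (false && (false && (let t = (8 + 8) in false)))
step 8: [let@1.1] (false && (false && false))
step 9: [delta@1] (false && false)
step 10: [delta@root] false

Answer: false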